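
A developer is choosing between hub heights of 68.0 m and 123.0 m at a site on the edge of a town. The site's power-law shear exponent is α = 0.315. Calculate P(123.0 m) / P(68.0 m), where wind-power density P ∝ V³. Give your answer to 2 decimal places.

1.75

Speed ratio: V_B/V_A = (z_B/z_A)^α = (123.0/68.0)^0.315 = (1.8088)^0.315 = 1.20526
Power-density ratio: P_B/P_A = (V_B/V_A)³ = (1.20526)³ = 1.75081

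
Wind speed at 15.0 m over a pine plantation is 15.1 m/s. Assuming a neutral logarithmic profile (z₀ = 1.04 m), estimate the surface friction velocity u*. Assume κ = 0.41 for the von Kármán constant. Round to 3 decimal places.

Log law: V(z) = (u*/κ) · ln(z/z₀) ⇒ u* = κ · V / ln(z/z₀)
u* = 0.41 × 15.1 / ln(15.0/1.04) = 0.41 × 15.1 / 2.6688
   = 6.1910 / 2.6688 = 2.3197 m/s

u* ≈ 2.320 m/s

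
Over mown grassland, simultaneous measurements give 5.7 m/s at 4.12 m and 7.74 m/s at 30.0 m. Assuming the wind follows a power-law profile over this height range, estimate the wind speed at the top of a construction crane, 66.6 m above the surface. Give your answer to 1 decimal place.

First find α: α = ln(V₂/V₁)/ln(z₂/z₁) = ln(7.74/5.7)/ln(30.0/4.12) = 0.30594/1.98534 = 0.1541
Extrapolate from 30.0 m to 66.6 m: V₃ = 7.74 × (66.6/30.0)^0.1541 = 7.74 × 1.1308 = 8.7521 m/s

8.8 m/s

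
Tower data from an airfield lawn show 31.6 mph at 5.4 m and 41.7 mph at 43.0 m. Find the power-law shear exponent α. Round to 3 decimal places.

Power law: V₂/V₁ = (z₂/z₁)^α ⇒ α = ln(V₂/V₁) / ln(z₂/z₁)
α = ln(41.7/31.6) / ln(43.0/5.4) = ln(1.3196) / ln(7.9630)
  = 0.27734 / 2.07480 = 0.13367

α ≈ 0.134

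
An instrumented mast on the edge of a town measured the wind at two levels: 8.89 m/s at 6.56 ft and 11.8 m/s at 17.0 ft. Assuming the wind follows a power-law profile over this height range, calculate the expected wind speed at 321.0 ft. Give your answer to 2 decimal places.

28.27 m/s

First find α: α = ln(V₂/V₁)/ln(z₂/z₁) = ln(11.8/8.89)/ln(17.0/6.56) = 0.28317/0.95222 = 0.2974
Extrapolate from 17.0 ft to 321.0 ft: V₃ = 11.8 × (321.0/17.0)^0.2974 = 11.8 × 2.3959 = 28.2720 m/s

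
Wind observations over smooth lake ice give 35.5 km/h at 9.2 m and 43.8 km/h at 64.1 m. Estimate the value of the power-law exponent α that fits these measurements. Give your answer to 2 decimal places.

α ≈ 0.11

Power law: V₂/V₁ = (z₂/z₁)^α ⇒ α = ln(V₂/V₁) / ln(z₂/z₁)
α = ln(43.8/35.5) / ln(64.1/9.2) = ln(1.2338) / ln(6.9674)
  = 0.21010 / 1.94124 = 0.10823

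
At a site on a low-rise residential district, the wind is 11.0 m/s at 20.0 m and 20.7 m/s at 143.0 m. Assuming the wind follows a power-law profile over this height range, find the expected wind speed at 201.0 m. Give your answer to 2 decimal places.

First find α: α = ln(V₂/V₁)/ln(z₂/z₁) = ln(20.7/11.0)/ln(143.0/20.0) = 0.63224/1.96711 = 0.3214
Extrapolate from 143.0 m to 201.0 m: V₃ = 20.7 × (201.0/143.0)^0.3214 = 20.7 × 1.1156 = 23.0937 m/s

23.09 m/s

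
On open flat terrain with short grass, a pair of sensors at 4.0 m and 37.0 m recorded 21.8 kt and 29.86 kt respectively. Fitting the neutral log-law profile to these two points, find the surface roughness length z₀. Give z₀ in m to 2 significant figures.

z₀ ≈ 0.0097 m

Log law: V(z) ∝ ln(z/z₀). With r = V₁/V₂ = 21.8/29.86 = 0.73007,
r · ln(z₂/z₀) = ln(z₁/z₀) ⇒ ln z₀ = (ln z₁ − r·ln z₂)/(1 − r)
ln z₀ = (1.38629 − 0.73007×3.61092) / 0.26993 = -4.6307
z₀ = exp(-4.6307) = 0.009748 m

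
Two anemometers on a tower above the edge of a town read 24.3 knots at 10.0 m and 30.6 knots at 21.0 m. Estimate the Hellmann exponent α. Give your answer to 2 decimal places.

α ≈ 0.31

Power law: V₂/V₁ = (z₂/z₁)^α ⇒ α = ln(V₂/V₁) / ln(z₂/z₁)
α = ln(30.6/24.3) / ln(21.0/10.0) = ln(1.2593) / ln(2.1000)
  = 0.23052 / 0.74194 = 0.31071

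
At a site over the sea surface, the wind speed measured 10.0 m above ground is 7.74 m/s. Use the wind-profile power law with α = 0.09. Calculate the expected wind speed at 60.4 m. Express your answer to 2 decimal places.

Power-law profile: V₂ = V₁ · (z₂/z₁)^α
V₂ = 7.74 × (60.4/10.0)^0.09 = 7.74 × (6.0400)^0.09
    = 7.74 × 1.1757 = 9.0999 m/s

9.10 m/s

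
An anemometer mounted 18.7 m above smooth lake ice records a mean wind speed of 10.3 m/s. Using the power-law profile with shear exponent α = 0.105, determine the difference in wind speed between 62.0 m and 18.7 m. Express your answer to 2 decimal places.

1.38 m/s

Power law: V₂ = V₁ · (z₂/z₁)^α = 10.3 × (3.3155)^0.105 = 11.6814 m/s
ΔV = 11.6814 − 10.3 = 1.3814 m/s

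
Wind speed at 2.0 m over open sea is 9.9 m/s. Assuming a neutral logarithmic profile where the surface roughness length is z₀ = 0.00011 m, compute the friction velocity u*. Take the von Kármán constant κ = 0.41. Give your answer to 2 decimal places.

Log law: V(z) = (u*/κ) · ln(z/z₀) ⇒ u* = κ · V / ln(z/z₀)
u* = 0.41 × 9.9 / ln(2.0/0.00011) = 0.41 × 9.9 / 9.8082
   = 4.0590 / 9.8082 = 0.4138 m/s

u* ≈ 0.41 m/s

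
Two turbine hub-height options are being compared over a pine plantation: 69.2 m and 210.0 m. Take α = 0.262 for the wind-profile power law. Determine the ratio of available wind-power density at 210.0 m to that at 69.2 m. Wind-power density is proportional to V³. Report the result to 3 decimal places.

Speed ratio: V_B/V_A = (z_B/z_A)^α = (210.0/69.2)^0.262 = (3.0347)^0.262 = 1.33756
Power-density ratio: P_B/P_A = (V_B/V_A)³ = (1.33756)³ = 2.39299

2.393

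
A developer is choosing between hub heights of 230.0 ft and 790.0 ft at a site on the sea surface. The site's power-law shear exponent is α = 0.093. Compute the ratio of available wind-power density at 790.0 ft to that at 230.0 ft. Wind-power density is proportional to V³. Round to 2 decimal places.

Speed ratio: V_B/V_A = (z_B/z_A)^α = (790.0/230.0)^0.093 = (3.4348)^0.093 = 1.12160
Power-density ratio: P_B/P_A = (V_B/V_A)³ = (1.12160)³ = 1.41096

1.41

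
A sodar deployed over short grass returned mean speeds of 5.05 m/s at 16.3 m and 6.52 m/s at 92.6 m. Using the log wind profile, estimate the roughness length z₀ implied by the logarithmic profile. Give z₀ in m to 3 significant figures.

Log law: V(z) ∝ ln(z/z₀). With r = V₁/V₂ = 5.05/6.52 = 0.77454,
r · ln(z₂/z₀) = ln(z₁/z₀) ⇒ ln z₀ = (ln z₁ − r·ln z₂)/(1 − r)
ln z₀ = (2.79117 − 0.77454×4.52829) / 0.22546 = -3.1765
z₀ = exp(-3.1765) = 0.04173 m

z₀ ≈ 0.0417 m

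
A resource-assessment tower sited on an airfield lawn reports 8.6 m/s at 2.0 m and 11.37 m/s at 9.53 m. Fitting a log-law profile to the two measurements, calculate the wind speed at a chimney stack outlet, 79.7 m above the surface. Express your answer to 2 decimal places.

Log law: V ∝ ln(z/z₀). From the pair, with r = V₁/V₂ = 0.75638,
ln z₀ = (ln z₁ − r·ln z₂)/(1 − r) = (0.6931 − 0.75638×2.2544)/0.24362 = -4.1542 → z₀ = 0.01570 m
V₃ = V₁ · ln(z₃/z₀)/ln(z₁/z₀) = 8.6 × 8.5325/4.8473 = 15.1380 m/s

15.14 m/s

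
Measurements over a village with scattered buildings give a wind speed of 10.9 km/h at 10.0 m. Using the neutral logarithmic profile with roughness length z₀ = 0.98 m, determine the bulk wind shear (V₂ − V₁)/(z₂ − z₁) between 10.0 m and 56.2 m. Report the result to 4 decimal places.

Log law: V₂ = V₁ · ln(z₂/z₀)/ln(z₁/z₀) = 10.9 × 4.0491/2.3228 = 19.0010 km/h
ΔV/Δz = (19.0010 − 10.9)/(56.2 − 10.0) = 8.1010/46.2000 = 0.17535 km/h/m

0.1753 km/h/m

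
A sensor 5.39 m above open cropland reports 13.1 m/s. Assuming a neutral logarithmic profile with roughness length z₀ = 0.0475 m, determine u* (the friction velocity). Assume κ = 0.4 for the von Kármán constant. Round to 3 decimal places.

u* ≈ 1.107 m/s

Log law: V(z) = (u*/κ) · ln(z/z₀) ⇒ u* = κ · V / ln(z/z₀)
u* = 0.4 × 13.1 / ln(5.39/0.0475) = 0.4 × 13.1 / 4.7316
   = 5.2400 / 4.7316 = 1.1075 m/s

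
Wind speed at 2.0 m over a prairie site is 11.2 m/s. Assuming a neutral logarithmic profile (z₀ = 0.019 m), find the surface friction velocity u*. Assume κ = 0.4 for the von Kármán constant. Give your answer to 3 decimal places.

Log law: V(z) = (u*/κ) · ln(z/z₀) ⇒ u* = κ · V / ln(z/z₀)
u* = 0.4 × 11.2 / ln(2.0/0.019) = 0.4 × 11.2 / 4.6565
   = 4.4800 / 4.6565 = 0.9621 m/s

u* ≈ 0.962 m/s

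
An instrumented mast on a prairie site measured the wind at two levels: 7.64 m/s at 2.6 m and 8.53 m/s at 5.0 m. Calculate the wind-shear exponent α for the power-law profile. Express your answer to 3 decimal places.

Power law: V₂/V₁ = (z₂/z₁)^α ⇒ α = ln(V₂/V₁) / ln(z₂/z₁)
α = ln(8.53/7.64) / ln(5.0/2.6) = ln(1.1165) / ln(1.9231)
  = 0.11019 / 0.65393 = 0.16851

α ≈ 0.169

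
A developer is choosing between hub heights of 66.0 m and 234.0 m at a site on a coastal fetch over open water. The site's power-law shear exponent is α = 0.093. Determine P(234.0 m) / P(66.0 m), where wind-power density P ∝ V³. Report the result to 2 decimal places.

1.42

Speed ratio: V_B/V_A = (z_B/z_A)^α = (234.0/66.0)^0.093 = (3.5455)^0.093 = 1.12491
Power-density ratio: P_B/P_A = (V_B/V_A)³ = (1.12491)³ = 1.42350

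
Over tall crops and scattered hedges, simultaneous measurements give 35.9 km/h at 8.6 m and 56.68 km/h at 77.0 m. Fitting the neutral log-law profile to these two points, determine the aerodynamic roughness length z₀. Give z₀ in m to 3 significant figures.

Log law: V(z) ∝ ln(z/z₀). With r = V₁/V₂ = 35.9/56.68 = 0.63338,
r · ln(z₂/z₀) = ln(z₁/z₀) ⇒ ln z₀ = (ln z₁ − r·ln z₂)/(1 − r)
ln z₀ = (2.15176 − 0.63338×4.34381) / 0.36662 = -1.6353
z₀ = exp(-1.6353) = 0.1949 m

z₀ ≈ 0.195 m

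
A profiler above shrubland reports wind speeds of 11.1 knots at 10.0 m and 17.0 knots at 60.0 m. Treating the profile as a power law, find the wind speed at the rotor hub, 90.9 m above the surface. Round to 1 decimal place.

18.8 knots

First find α: α = ln(V₂/V₁)/ln(z₂/z₁) = ln(17.0/11.1)/ln(60.0/10.0) = 0.42627/1.79176 = 0.2379
Extrapolate from 60.0 m to 90.9 m: V₃ = 17.0 × (90.9/60.0)^0.2379 = 17.0 × 1.1039 = 18.7659 knots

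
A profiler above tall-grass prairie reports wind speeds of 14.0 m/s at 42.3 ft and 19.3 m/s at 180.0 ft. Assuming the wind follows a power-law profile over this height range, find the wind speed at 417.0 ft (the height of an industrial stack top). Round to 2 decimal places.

First find α: α = ln(V₂/V₁)/ln(z₂/z₁) = ln(19.3/14.0)/ln(180.0/42.3) = 0.32105/1.44817 = 0.2217
Extrapolate from 180.0 ft to 417.0 ft: V₃ = 19.3 × (417.0/180.0)^0.2217 = 19.3 × 1.2047 = 23.2512 m/s

23.25 m/s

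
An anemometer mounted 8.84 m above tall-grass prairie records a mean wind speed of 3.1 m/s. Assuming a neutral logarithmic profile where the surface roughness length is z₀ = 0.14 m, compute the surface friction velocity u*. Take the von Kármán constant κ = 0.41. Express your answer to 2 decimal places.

u* ≈ 0.31 m/s

Log law: V(z) = (u*/κ) · ln(z/z₀) ⇒ u* = κ · V / ln(z/z₀)
u* = 0.41 × 3.1 / ln(8.84/0.14) = 0.41 × 3.1 / 4.1454
   = 1.2710 / 4.1454 = 0.3066 m/s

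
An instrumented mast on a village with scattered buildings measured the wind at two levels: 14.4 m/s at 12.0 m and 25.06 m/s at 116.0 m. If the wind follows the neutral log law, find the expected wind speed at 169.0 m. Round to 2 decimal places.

26.83 m/s

Log law: V ∝ ln(z/z₀). From the pair, with r = V₁/V₂ = 0.57462,
ln z₀ = (ln z₁ − r·ln z₂)/(1 − r) = (2.4849 − 0.57462×4.7536)/0.42538 = -0.5797 → z₀ = 0.5600 m
V₃ = V₁ · ln(z₃/z₀)/ln(z₁/z₀) = 14.4 × 5.7096/3.0646 = 26.8282 m/s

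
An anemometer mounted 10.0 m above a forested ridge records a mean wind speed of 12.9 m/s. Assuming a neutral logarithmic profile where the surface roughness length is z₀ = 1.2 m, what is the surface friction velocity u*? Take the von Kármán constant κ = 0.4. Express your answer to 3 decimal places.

u* ≈ 2.434 m/s

Log law: V(z) = (u*/κ) · ln(z/z₀) ⇒ u* = κ · V / ln(z/z₀)
u* = 0.4 × 12.9 / ln(10.0/1.2) = 0.4 × 12.9 / 2.1203
   = 5.1600 / 2.1203 = 2.4337 m/s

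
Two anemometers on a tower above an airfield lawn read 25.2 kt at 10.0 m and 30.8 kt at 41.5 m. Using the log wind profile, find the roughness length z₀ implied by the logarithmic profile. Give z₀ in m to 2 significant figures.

z₀ ≈ 0.017 m

Log law: V(z) ∝ ln(z/z₀). With r = V₁/V₂ = 25.2/30.8 = 0.81818,
r · ln(z₂/z₀) = ln(z₁/z₀) ⇒ ln z₀ = (ln z₁ − r·ln z₂)/(1 − r)
ln z₀ = (2.30259 − 0.81818×3.72569) / 0.18182 = -4.1014
z₀ = exp(-4.1014) = 0.01655 m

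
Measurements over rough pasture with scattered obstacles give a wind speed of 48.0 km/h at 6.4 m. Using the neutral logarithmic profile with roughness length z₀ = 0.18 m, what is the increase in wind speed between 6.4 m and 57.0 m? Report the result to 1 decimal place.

Log law: V₂ = V₁ · ln(z₂/z₀)/ln(z₁/z₀) = 48.0 × 5.7578/3.5711 = 77.3927 km/h
ΔV = 77.3927 − 48.0 = 29.3927 km/h

29.4 km/h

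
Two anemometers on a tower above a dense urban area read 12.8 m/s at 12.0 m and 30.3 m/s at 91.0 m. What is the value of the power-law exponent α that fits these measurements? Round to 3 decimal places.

α ≈ 0.425

Power law: V₂/V₁ = (z₂/z₁)^α ⇒ α = ln(V₂/V₁) / ln(z₂/z₁)
α = ln(30.3/12.8) / ln(91.0/12.0) = ln(2.3672) / ln(7.5833)
  = 0.86170 / 2.02595 = 0.42533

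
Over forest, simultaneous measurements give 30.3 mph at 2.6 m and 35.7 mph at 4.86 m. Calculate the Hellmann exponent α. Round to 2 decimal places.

Power law: V₂/V₁ = (z₂/z₁)^α ⇒ α = ln(V₂/V₁) / ln(z₂/z₁)
α = ln(35.7/30.3) / ln(4.86/2.6) = ln(1.1782) / ln(1.8692)
  = 0.16400 / 0.62553 = 0.26218

α ≈ 0.26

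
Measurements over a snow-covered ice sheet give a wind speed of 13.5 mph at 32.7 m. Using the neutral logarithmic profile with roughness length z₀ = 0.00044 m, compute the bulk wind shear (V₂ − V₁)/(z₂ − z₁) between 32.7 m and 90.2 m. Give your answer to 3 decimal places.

Log law: V₂ = V₁ · ln(z₂/z₀)/ln(z₁/z₀) = 13.5 × 12.2308/11.2161 = 14.7213 mph
ΔV/Δz = (14.7213 − 13.5)/(90.2 − 32.7) = 1.2213/57.5000 = 0.02124 mph/m

0.021 mph/m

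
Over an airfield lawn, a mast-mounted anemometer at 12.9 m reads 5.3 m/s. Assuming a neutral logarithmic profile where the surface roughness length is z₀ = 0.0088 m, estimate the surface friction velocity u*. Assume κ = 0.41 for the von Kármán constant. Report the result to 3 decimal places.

u* ≈ 0.298 m/s

Log law: V(z) = (u*/κ) · ln(z/z₀) ⇒ u* = κ · V / ln(z/z₀)
u* = 0.41 × 5.3 / ln(12.9/0.0088) = 0.41 × 5.3 / 7.2902
   = 2.1730 / 7.2902 = 0.2981 m/s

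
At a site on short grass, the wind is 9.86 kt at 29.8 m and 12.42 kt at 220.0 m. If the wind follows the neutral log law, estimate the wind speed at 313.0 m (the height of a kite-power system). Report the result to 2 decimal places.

12.87 kt

Log law: V ∝ ln(z/z₀). From the pair, with r = V₁/V₂ = 0.79388,
ln z₀ = (ln z₁ − r·ln z₂)/(1 − r) = (3.3945 − 0.79388×5.3936)/0.20612 = -4.3052 → z₀ = 0.01350 m
V₃ = V₁ · ln(z₃/z₀)/ln(z₁/z₀) = 9.86 × 10.0514/7.6997 = 12.8715 kt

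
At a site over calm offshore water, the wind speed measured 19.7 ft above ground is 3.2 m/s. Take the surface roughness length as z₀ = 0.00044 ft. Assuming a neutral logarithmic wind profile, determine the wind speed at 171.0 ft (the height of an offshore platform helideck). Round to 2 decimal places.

Log law: V(z) ∝ ln(z/z₀), so V₂/V₁ = ln(z₂/z₀) / ln(z₁/z₀).
ln(171.0/0.00044) = 12.8704, ln(19.7/0.00044) = 10.7094
V₂ = 3.2 × 12.8704/10.7094 = 3.2 × 1.2018 = 3.8457 m/s

3.85 m/s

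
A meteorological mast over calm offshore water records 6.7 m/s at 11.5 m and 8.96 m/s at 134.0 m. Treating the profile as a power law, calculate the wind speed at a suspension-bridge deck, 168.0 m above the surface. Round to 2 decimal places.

First find α: α = ln(V₂/V₁)/ln(z₂/z₁) = ln(8.96/6.7)/ln(134.0/11.5) = 0.29066/2.45549 = 0.1184
Extrapolate from 134.0 m to 168.0 m: V₃ = 8.96 × (168.0/134.0)^0.1184 = 8.96 × 1.0271 = 9.2031 m/s

9.20 m/s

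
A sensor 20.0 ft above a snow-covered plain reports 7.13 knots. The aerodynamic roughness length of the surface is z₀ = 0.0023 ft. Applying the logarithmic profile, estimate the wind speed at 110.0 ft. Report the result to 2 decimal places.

Log law: V(z) ∝ ln(z/z₀), so V₂/V₁ = ln(z₂/z₀) / ln(z₁/z₀).
ln(110.0/0.0023) = 10.7753, ln(20.0/0.0023) = 9.0706
V₂ = 7.13 × 10.7753/9.0706 = 7.13 × 1.1879 = 8.4700 knots

8.47 knots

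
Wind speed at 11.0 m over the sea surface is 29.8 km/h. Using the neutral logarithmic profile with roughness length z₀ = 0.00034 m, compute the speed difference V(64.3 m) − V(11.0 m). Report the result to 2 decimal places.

Log law: V₂ = V₁ · ln(z₂/z₀)/ln(z₁/z₀) = 29.8 × 12.1501/10.3845 = 34.8669 km/h
ΔV = 34.8669 − 29.8 = 5.0669 km/h

5.07 km/h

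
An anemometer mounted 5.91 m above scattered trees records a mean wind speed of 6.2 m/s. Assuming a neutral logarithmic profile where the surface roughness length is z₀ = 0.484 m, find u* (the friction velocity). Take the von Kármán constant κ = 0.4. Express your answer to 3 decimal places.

Log law: V(z) = (u*/κ) · ln(z/z₀) ⇒ u* = κ · V / ln(z/z₀)
u* = 0.4 × 6.2 / ln(5.91/0.484) = 0.4 × 6.2 / 2.5023
   = 2.4800 / 2.5023 = 0.9911 m/s

u* ≈ 0.991 m/s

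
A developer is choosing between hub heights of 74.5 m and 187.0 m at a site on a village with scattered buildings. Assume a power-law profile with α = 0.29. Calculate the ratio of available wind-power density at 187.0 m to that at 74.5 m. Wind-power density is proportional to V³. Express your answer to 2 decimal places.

Speed ratio: V_B/V_A = (z_B/z_A)^α = (187.0/74.5)^0.29 = (2.5101)^0.29 = 1.30590
Power-density ratio: P_B/P_A = (V_B/V_A)³ = (1.30590)³ = 2.22703

2.23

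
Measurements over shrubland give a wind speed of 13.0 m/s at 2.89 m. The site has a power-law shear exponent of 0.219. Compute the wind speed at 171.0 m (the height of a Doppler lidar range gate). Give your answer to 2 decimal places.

Power-law profile: V₂ = V₁ · (z₂/z₁)^α
V₂ = 13.0 × (171.0/2.89)^0.219 = 13.0 × (59.1696)^0.219
    = 13.0 × 2.4439 = 31.7711 m/s

31.77 m/s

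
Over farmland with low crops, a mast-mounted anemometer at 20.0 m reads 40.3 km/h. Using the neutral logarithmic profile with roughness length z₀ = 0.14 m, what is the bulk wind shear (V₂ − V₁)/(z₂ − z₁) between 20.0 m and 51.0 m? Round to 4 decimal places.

Log law: V₂ = V₁ · ln(z₂/z₀)/ln(z₁/z₀) = 40.3 × 5.8979/4.9618 = 47.9029 km/h
ΔV/Δz = (47.9029 − 40.3)/(51.0 − 20.0) = 7.6029/31.0000 = 0.24526 km/h/m

0.2453 km/h/m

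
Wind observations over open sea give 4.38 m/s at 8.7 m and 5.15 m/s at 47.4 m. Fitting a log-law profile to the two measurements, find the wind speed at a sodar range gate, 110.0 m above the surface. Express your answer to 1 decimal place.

5.5 m/s

Log law: V ∝ ln(z/z₀). From the pair, with r = V₁/V₂ = 0.85049,
ln z₀ = (ln z₁ − r·ln z₂)/(1 − r) = (2.1633 − 0.85049×3.8586)/0.14951 = -7.4801 → z₀ = 0.0005642 m
V₃ = V₁ · ln(z₃/z₀)/ln(z₁/z₀) = 4.38 × 12.1805/9.6434 = 5.5324 m/s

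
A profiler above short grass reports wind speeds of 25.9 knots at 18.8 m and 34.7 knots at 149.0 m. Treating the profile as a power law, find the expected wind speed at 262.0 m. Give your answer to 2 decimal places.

37.58 knots

First find α: α = ln(V₂/V₁)/ln(z₂/z₁) = ln(34.7/25.9)/ln(149.0/18.8) = 0.29250/2.07009 = 0.1413
Extrapolate from 149.0 m to 262.0 m: V₃ = 34.7 × (262.0/149.0)^0.1413 = 34.7 × 1.0830 = 37.5806 knots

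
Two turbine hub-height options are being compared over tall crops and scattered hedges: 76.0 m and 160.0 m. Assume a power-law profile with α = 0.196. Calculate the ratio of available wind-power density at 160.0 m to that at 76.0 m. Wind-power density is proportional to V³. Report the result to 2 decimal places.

Speed ratio: V_B/V_A = (z_B/z_A)^α = (160.0/76.0)^0.196 = (2.1053)^0.196 = 1.15709
Power-density ratio: P_B/P_A = (V_B/V_A)³ = (1.15709)³ = 1.54919

1.55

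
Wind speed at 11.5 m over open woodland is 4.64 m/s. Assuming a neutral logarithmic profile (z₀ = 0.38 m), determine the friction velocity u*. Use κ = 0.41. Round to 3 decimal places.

u* ≈ 0.558 m/s

Log law: V(z) = (u*/κ) · ln(z/z₀) ⇒ u* = κ · V / ln(z/z₀)
u* = 0.41 × 4.64 / ln(11.5/0.38) = 0.41 × 4.64 / 3.4099
   = 1.9024 / 3.4099 = 0.5579 m/s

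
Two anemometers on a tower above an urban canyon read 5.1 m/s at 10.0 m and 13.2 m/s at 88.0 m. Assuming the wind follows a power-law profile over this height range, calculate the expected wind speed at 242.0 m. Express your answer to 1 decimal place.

First find α: α = ln(V₂/V₁)/ln(z₂/z₁) = ln(13.2/5.1)/ln(88.0/10.0) = 0.95098/2.17475 = 0.4373
Extrapolate from 88.0 m to 242.0 m: V₃ = 13.2 × (242.0/88.0)^0.4373 = 13.2 × 1.5564 = 20.5440 m/s

20.5 m/s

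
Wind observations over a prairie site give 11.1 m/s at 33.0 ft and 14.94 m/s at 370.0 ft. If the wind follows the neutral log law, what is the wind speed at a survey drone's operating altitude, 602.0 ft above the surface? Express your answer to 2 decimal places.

15.71 m/s

Log law: V ∝ ln(z/z₀). From the pair, with r = V₁/V₂ = 0.74297,
ln z₀ = (ln z₁ − r·ln z₂)/(1 − r) = (3.4965 − 0.74297×5.9135)/0.25703 = -3.4901 → z₀ = 0.03050 ft
V₃ = V₁ · ln(z₃/z₀)/ln(z₁/z₀) = 11.1 × 9.8904/6.9866 = 15.7133 m/s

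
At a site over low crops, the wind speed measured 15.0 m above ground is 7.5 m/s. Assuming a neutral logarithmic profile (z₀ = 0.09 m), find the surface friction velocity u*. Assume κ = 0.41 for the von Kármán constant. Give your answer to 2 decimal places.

u* ≈ 0.60 m/s

Log law: V(z) = (u*/κ) · ln(z/z₀) ⇒ u* = κ · V / ln(z/z₀)
u* = 0.41 × 7.5 / ln(15.0/0.09) = 0.41 × 7.5 / 5.1160
   = 3.0750 / 5.1160 = 0.6011 m/s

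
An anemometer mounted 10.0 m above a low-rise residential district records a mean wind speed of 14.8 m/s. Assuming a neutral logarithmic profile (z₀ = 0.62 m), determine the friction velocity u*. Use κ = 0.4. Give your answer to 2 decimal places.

u* ≈ 2.13 m/s

Log law: V(z) = (u*/κ) · ln(z/z₀) ⇒ u* = κ · V / ln(z/z₀)
u* = 0.4 × 14.8 / ln(10.0/0.62) = 0.4 × 14.8 / 2.7806
   = 5.9200 / 2.7806 = 2.1290 m/s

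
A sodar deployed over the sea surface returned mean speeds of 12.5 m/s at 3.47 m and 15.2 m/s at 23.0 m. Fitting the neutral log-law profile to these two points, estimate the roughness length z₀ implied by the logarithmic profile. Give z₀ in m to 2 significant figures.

z₀ ≈ 0.00055 m

Log law: V(z) ∝ ln(z/z₀). With r = V₁/V₂ = 12.5/15.2 = 0.82237,
r · ln(z₂/z₀) = ln(z₁/z₀) ⇒ ln z₀ = (ln z₁ − r·ln z₂)/(1 − r)
ln z₀ = (1.24415 − 0.82237×3.13549) / 0.17763 = -7.5120
z₀ = exp(-7.5120) = 0.0005465 m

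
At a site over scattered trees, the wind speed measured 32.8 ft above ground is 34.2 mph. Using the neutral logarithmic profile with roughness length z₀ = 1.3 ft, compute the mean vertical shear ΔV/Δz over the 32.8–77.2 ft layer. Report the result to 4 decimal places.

0.2042 mph/ft

Log law: V₂ = V₁ · ln(z₂/z₀)/ln(z₁/z₀) = 34.2 × 4.0840/3.2281 = 43.2687 mph
ΔV/Δz = (43.2687 − 34.2)/(77.2 − 32.8) = 9.0687/44.4000 = 0.20425 mph/ft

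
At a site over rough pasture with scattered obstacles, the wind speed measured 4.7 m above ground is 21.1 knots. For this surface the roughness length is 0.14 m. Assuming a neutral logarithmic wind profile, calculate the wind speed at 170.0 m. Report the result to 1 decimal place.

42.6 knots

Log law: V(z) ∝ ln(z/z₀), so V₂/V₁ = ln(z₂/z₀) / ln(z₁/z₀).
ln(170.0/0.14) = 7.1019, ln(4.7/0.14) = 3.5137
V₂ = 21.1 × 7.1019/3.5137 = 21.1 × 2.0212 = 42.6477 knots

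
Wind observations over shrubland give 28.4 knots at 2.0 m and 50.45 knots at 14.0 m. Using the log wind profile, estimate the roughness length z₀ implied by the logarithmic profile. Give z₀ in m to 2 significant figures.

Log law: V(z) ∝ ln(z/z₀). With r = V₁/V₂ = 28.4/50.45 = 0.56293,
r · ln(z₂/z₀) = ln(z₁/z₀) ⇒ ln z₀ = (ln z₁ − r·ln z₂)/(1 − r)
ln z₀ = (0.69315 − 0.56293×2.63906) / 0.43707 = -1.8131
z₀ = exp(-1.8131) = 0.1631 m

z₀ ≈ 0.16 m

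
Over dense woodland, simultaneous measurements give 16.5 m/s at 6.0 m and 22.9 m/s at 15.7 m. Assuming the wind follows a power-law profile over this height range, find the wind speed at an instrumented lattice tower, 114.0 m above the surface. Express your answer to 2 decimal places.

45.00 m/s

First find α: α = ln(V₂/V₁)/ln(z₂/z₁) = ln(22.9/16.5)/ln(15.7/6.0) = 0.32778/0.96190 = 0.3408
Extrapolate from 15.7 m to 114.0 m: V₃ = 22.9 × (114.0/15.7)^0.3408 = 22.9 × 1.9651 = 45.0019 m/s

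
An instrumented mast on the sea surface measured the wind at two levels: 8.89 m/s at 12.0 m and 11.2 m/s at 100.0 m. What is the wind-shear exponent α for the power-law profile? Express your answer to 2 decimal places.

α ≈ 0.11

Power law: V₂/V₁ = (z₂/z₁)^α ⇒ α = ln(V₂/V₁) / ln(z₂/z₁)
α = ln(11.2/8.89) / ln(100.0/12.0) = ln(1.2598) / ln(8.3333)
  = 0.23099 / 2.12026 = 0.10894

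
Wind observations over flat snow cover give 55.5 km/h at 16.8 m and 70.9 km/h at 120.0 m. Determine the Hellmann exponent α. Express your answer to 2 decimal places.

Power law: V₂/V₁ = (z₂/z₁)^α ⇒ α = ln(V₂/V₁) / ln(z₂/z₁)
α = ln(70.9/55.5) / ln(120.0/16.8) = ln(1.2775) / ln(7.1429)
  = 0.24489 / 1.96611 = 0.12455

α ≈ 0.12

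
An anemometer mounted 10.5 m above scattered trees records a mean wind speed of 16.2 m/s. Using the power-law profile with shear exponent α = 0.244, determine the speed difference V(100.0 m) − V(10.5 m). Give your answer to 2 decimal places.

Power law: V₂ = V₁ · (z₂/z₁)^α = 16.2 × (9.5238)^0.244 = 28.0766 m/s
ΔV = 28.0766 − 16.2 = 11.8766 m/s

11.88 m/s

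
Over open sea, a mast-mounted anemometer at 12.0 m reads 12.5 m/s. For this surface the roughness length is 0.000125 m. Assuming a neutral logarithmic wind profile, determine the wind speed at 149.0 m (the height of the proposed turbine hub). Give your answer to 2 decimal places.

Log law: V(z) ∝ ln(z/z₀), so V₂/V₁ = ln(z₂/z₀) / ln(z₁/z₀).
ln(149.0/0.000125) = 13.9911, ln(12.0/0.000125) = 11.4721
V₂ = 12.5 × 13.9911/11.4721 = 12.5 × 1.2196 = 15.2447 m/s

15.24 m/s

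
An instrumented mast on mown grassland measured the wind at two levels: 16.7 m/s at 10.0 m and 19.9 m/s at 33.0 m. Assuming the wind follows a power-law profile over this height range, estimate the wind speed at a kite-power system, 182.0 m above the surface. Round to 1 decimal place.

First find α: α = ln(V₂/V₁)/ln(z₂/z₁) = ln(19.9/16.7)/ln(33.0/10.0) = 0.17531/1.19392 = 0.1468
Extrapolate from 33.0 m to 182.0 m: V₃ = 19.9 × (182.0/33.0)^0.1468 = 19.9 × 1.2850 = 25.5706 m/s

25.6 m/s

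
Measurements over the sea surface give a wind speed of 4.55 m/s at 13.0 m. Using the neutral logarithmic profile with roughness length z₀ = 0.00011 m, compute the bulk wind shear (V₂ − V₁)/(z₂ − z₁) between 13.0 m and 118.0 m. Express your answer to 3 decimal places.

0.008 m/s/m

Log law: V₂ = V₁ · ln(z₂/z₀)/ln(z₁/z₀) = 4.55 × 13.8857/11.6800 = 5.4093 m/s
ΔV/Δz = (5.4093 − 4.55)/(118.0 − 13.0) = 0.8593/105.0000 = 0.00818 m/s/m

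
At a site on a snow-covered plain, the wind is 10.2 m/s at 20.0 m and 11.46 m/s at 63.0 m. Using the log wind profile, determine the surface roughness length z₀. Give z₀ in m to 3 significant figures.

z₀ ≈ 0.00185 m

Log law: V(z) ∝ ln(z/z₀). With r = V₁/V₂ = 10.2/11.46 = 0.89005,
r · ln(z₂/z₀) = ln(z₁/z₀) ⇒ ln z₀ = (ln z₁ − r·ln z₂)/(1 − r)
ln z₀ = (2.99573 − 0.89005×4.14313) / 0.10995 = -6.2928
z₀ = exp(-6.2928) = 0.001850 m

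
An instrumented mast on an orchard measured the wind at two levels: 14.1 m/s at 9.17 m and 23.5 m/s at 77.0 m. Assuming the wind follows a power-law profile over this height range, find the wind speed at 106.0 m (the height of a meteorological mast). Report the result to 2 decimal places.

25.37 m/s

First find α: α = ln(V₂/V₁)/ln(z₂/z₁) = ln(23.5/14.1)/ln(77.0/9.17) = 0.51083/2.12787 = 0.2401
Extrapolate from 77.0 m to 106.0 m: V₃ = 23.5 × (106.0/77.0)^0.2401 = 23.5 × 1.0798 = 25.3742 m/s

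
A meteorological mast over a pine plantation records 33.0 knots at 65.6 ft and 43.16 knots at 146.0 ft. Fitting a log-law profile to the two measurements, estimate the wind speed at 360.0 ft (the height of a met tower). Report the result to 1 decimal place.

54.6 knots

Log law: V ∝ ln(z/z₀). From the pair, with r = V₁/V₂ = 0.76460,
ln z₀ = (ln z₁ − r·ln z₂)/(1 − r) = (4.1836 − 0.76460×4.9836)/0.23540 = 1.5851 → z₀ = 4.880 ft
V₃ = V₁ · ln(z₃/z₀)/ln(z₁/z₀) = 33.0 × 4.3011/2.5985 = 54.6213 knots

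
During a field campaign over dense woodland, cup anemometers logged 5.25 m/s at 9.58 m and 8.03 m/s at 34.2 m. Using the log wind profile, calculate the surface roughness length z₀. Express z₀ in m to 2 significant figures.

z₀ ≈ 0.87 m

Log law: V(z) ∝ ln(z/z₀). With r = V₁/V₂ = 5.25/8.03 = 0.65380,
r · ln(z₂/z₀) = ln(z₁/z₀) ⇒ ln z₀ = (ln z₁ − r·ln z₂)/(1 − r)
ln z₀ = (2.25968 − 0.65380×3.53223) / 0.34620 = -0.1435
z₀ = exp(-0.1435) = 0.8663 m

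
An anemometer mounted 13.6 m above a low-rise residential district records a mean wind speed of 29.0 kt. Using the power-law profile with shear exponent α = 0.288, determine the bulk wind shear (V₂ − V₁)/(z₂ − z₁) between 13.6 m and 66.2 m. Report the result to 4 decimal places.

0.3184 kt/m

Power law: V₂ = V₁ · (z₂/z₁)^α = 29.0 × (4.8676)^0.288 = 45.7452 kt
ΔV/Δz = (45.7452 − 29.0)/(66.2 − 13.6) = 16.7452/52.6000 = 0.31835 kt/m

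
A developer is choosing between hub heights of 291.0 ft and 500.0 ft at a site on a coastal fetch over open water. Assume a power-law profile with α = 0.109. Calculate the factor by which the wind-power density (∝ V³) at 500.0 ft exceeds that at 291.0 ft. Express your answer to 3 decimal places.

1.194

Speed ratio: V_B/V_A = (z_B/z_A)^α = (500.0/291.0)^0.109 = (1.7182)^0.109 = 1.06078
Power-density ratio: P_B/P_A = (V_B/V_A)³ = (1.06078)³ = 1.19363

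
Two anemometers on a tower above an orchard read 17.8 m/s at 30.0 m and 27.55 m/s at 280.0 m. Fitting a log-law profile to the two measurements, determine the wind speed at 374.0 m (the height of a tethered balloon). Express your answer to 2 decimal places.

28.81 m/s

Log law: V ∝ ln(z/z₀). From the pair, with r = V₁/V₂ = 0.64610,
ln z₀ = (ln z₁ − r·ln z₂)/(1 − r) = (3.4012 − 0.64610×5.6348)/0.35390 = -0.6765 → z₀ = 0.5084 m
V₃ = V₁ · ln(z₃/z₀)/ln(z₁/z₀) = 17.8 × 6.6008/4.0777 = 28.8136 m/s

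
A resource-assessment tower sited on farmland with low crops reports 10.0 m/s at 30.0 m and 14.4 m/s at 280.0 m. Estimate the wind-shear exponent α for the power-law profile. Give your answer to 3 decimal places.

α ≈ 0.163

Power law: V₂/V₁ = (z₂/z₁)^α ⇒ α = ln(V₂/V₁) / ln(z₂/z₁)
α = ln(14.4/10.0) / ln(280.0/30.0) = ln(1.4400) / ln(9.3333)
  = 0.36464 / 2.23359 = 0.16325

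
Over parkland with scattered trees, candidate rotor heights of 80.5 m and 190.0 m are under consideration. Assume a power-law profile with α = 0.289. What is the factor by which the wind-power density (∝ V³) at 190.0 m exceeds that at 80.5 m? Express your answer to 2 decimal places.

Speed ratio: V_B/V_A = (z_B/z_A)^α = (190.0/80.5)^0.289 = (2.3602)^0.289 = 1.28170
Power-density ratio: P_B/P_A = (V_B/V_A)³ = (1.28170)³ = 2.10550

2.11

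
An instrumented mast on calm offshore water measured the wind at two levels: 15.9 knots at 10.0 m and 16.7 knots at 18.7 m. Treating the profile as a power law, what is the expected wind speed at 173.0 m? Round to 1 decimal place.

19.9 knots

First find α: α = ln(V₂/V₁)/ln(z₂/z₁) = ln(16.7/15.9)/ln(18.7/10.0) = 0.04909/0.62594 = 0.0784
Extrapolate from 18.7 m to 173.0 m: V₃ = 16.7 × (173.0/18.7)^0.0784 = 16.7 × 1.1906 = 19.8834 knots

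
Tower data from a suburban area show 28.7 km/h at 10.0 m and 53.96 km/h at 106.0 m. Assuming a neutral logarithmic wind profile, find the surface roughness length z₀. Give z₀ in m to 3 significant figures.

Log law: V(z) ∝ ln(z/z₀). With r = V₁/V₂ = 28.7/53.96 = 0.53188,
r · ln(z₂/z₀) = ln(z₁/z₀) ⇒ ln z₀ = (ln z₁ − r·ln z₂)/(1 − r)
ln z₀ = (2.30259 − 0.53188×4.66344) / 0.46812 = -0.3798
z₀ = exp(-0.3798) = 0.6840 m

z₀ ≈ 0.684 m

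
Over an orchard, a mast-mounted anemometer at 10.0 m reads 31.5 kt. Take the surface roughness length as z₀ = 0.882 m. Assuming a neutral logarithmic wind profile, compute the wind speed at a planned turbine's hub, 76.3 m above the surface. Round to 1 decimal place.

Log law: V(z) ∝ ln(z/z₀), so V₂/V₁ = ln(z₂/z₀) / ln(z₁/z₀).
ln(76.3/0.882) = 4.4602, ln(10.0/0.882) = 2.4281
V₂ = 31.5 × 4.4602/2.4281 = 31.5 × 1.8369 = 57.8620 kt

57.9 kt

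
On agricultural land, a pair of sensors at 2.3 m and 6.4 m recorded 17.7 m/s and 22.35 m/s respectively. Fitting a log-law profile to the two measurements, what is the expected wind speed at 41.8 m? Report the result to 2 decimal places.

30.88 m/s

Log law: V ∝ ln(z/z₀). From the pair, with r = V₁/V₂ = 0.79195,
ln z₀ = (ln z₁ − r·ln z₂)/(1 − r) = (0.8329 − 0.79195×1.8563)/0.20805 = -3.0626 → z₀ = 0.04677 m
V₃ = V₁ · ln(z₃/z₀)/ln(z₁/z₀) = 17.7 × 6.7955/3.8955 = 30.8768 m/s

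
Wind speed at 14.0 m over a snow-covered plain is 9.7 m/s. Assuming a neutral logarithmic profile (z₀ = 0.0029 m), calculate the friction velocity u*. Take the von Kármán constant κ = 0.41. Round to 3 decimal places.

u* ≈ 0.469 m/s

Log law: V(z) = (u*/κ) · ln(z/z₀) ⇒ u* = κ · V / ln(z/z₀)
u* = 0.41 × 9.7 / ln(14.0/0.0029) = 0.41 × 9.7 / 8.4821
   = 3.9770 / 8.4821 = 0.4689 m/s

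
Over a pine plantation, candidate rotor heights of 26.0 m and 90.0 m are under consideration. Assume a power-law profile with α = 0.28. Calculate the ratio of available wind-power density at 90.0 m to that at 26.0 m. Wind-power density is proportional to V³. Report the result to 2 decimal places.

Speed ratio: V_B/V_A = (z_B/z_A)^α = (90.0/26.0)^0.28 = (3.4615)^0.28 = 1.41578
Power-density ratio: P_B/P_A = (V_B/V_A)³ = (1.41578)³ = 2.83783

2.84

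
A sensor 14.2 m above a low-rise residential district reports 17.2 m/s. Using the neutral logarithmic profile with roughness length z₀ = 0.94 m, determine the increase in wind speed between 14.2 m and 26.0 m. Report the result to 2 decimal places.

Log law: V₂ = V₁ · ln(z₂/z₀)/ln(z₁/z₀) = 17.2 × 3.3200/2.7151 = 21.0317 m/s
ΔV = 21.0317 − 17.2 = 3.8317 m/s

3.83 m/s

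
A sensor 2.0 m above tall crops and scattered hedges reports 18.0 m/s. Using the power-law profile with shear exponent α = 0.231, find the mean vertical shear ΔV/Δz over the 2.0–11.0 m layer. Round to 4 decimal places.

Power law: V₂ = V₁ · (z₂/z₁)^α = 18.0 × (5.5000)^0.231 = 26.6868 m/s
ΔV/Δz = (26.6868 − 18.0)/(11.0 − 2.0) = 8.6868/9.0000 = 0.96520 m/s/m

0.9652 m/s/m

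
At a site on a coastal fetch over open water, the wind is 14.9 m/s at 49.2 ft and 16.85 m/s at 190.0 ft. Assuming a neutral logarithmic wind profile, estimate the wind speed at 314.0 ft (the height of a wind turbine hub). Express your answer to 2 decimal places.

17.58 m/s

Log law: V ∝ ln(z/z₀). From the pair, with r = V₁/V₂ = 0.88427,
ln z₀ = (ln z₁ − r·ln z₂)/(1 − r) = (3.8959 − 0.88427×5.2470)/0.11573 = -6.4281 → z₀ = 0.001615 ft
V₃ = V₁ · ln(z₃/z₀)/ln(z₁/z₀) = 14.9 × 12.1775/10.3240 = 17.5750 m/s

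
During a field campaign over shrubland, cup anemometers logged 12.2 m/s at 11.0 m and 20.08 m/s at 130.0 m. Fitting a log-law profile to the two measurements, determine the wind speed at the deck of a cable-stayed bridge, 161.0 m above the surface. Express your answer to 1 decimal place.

20.8 m/s

Log law: V ∝ ln(z/z₀). From the pair, with r = V₁/V₂ = 0.60757,
ln z₀ = (ln z₁ − r·ln z₂)/(1 − r) = (2.3979 − 0.60757×4.8675)/0.39243 = -1.4257 → z₀ = 0.2404 m
V₃ = V₁ · ln(z₃/z₀)/ln(z₁/z₀) = 12.2 × 6.5071/3.8236 = 20.7624 m/s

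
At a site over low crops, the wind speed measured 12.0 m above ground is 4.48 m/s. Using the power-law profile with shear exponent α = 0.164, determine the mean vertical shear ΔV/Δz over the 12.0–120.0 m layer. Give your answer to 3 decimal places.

0.019 m/s/m

Power law: V₂ = V₁ · (z₂/z₁)^α = 4.48 × (10.0000)^0.164 = 6.5355 m/s
ΔV/Δz = (6.5355 − 4.48)/(120.0 − 12.0) = 2.0555/108.0000 = 0.01903 m/s/m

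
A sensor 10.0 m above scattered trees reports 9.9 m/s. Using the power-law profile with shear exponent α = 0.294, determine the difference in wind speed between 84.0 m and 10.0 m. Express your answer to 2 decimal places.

8.61 m/s

Power law: V₂ = V₁ · (z₂/z₁)^α = 9.9 × (8.4000)^0.294 = 18.5086 m/s
ΔV = 18.5086 − 9.9 = 8.6086 m/s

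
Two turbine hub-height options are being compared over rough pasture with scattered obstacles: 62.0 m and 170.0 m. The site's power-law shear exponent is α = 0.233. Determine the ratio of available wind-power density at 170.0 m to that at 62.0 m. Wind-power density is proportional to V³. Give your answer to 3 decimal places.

2.024

Speed ratio: V_B/V_A = (z_B/z_A)^α = (170.0/62.0)^0.233 = (2.7419)^0.233 = 1.26493
Power-density ratio: P_B/P_A = (V_B/V_A)³ = (1.26493)³ = 2.02396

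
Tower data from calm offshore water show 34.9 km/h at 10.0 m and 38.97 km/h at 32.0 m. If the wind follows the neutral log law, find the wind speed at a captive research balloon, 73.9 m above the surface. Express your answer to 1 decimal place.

41.9 km/h

Log law: V ∝ ln(z/z₀). From the pair, with r = V₁/V₂ = 0.89556,
ln z₀ = (ln z₁ − r·ln z₂)/(1 − r) = (2.3026 − 0.89556×3.4657)/0.10444 = -7.6714 → z₀ = 0.0004660 m
V₃ = V₁ · ln(z₃/z₀)/ln(z₁/z₀) = 34.9 × 11.9741/9.9739 = 41.8987 km/h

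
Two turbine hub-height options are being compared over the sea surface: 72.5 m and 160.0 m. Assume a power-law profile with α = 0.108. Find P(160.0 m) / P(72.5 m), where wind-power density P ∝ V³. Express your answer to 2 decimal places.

1.29

Speed ratio: V_B/V_A = (z_B/z_A)^α = (160.0/72.5)^0.108 = (2.2069)^0.108 = 1.08925
Power-density ratio: P_B/P_A = (V_B/V_A)³ = (1.08925)³ = 1.29237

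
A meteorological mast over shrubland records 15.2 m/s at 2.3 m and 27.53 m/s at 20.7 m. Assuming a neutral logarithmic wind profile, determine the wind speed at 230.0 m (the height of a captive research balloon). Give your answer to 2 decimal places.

41.04 m/s

Log law: V ∝ ln(z/z₀). From the pair, with r = V₁/V₂ = 0.55212,
ln z₀ = (ln z₁ − r·ln z₂)/(1 − r) = (0.8329 − 0.55212×3.0301)/0.44788 = -1.8758 → z₀ = 0.1532 m
V₃ = V₁ · ln(z₃/z₀)/ln(z₁/z₀) = 15.2 × 7.3138/2.7087 = 41.0425 m/s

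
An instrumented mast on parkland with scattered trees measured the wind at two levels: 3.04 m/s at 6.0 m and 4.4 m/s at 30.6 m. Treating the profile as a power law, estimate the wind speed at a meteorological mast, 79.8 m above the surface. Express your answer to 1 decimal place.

First find α: α = ln(V₂/V₁)/ln(z₂/z₁) = ln(4.4/3.04)/ln(30.6/6.0) = 0.36975/1.62924 = 0.2269
Extrapolate from 30.6 m to 79.8 m: V₃ = 4.4 × (79.8/30.6)^0.2269 = 4.4 × 1.2430 = 5.4692 m/s

5.5 m/s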